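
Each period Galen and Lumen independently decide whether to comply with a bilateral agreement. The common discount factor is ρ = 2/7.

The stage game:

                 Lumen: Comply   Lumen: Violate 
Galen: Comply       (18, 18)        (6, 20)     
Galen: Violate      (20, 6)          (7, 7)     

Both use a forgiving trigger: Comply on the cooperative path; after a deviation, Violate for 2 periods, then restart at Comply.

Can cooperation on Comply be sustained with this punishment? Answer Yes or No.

Yes

Comparing payoff streams over the 3 periods until play realigns: cooperate → 18(1+ρ+…+ρ^2); deviate → 20 + 7(ρ+…+ρ^2).
Cooperation is sustained iff (18−7)(ρ+…+ρ^2) ≥ 20−18.
ρ+…+ρ^2 = 2/7·(1−(2/7)^2)/(1−2/7) = 0.3673, and (20−18)/(18−7) = 0.1818.
0.3673 ≥ 0.1818, so cooperation is sustainable.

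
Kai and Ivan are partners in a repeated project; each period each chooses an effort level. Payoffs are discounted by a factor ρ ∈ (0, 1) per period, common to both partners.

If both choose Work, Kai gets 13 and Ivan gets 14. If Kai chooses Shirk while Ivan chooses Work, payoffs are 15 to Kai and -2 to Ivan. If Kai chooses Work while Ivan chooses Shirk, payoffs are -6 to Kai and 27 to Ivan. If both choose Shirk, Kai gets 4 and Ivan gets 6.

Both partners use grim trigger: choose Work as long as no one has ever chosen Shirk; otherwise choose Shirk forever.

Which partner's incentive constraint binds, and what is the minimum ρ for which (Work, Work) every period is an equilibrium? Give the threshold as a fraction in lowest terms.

Ivan; ρ ≥ 13/21

Kai's threshold: (15−13)/(15−4) = 2/11.
Ivan's threshold: (27−14)/(27−6) = 13/21.
2/11 < 13/21, so Ivan binds and ρ* = 13/21.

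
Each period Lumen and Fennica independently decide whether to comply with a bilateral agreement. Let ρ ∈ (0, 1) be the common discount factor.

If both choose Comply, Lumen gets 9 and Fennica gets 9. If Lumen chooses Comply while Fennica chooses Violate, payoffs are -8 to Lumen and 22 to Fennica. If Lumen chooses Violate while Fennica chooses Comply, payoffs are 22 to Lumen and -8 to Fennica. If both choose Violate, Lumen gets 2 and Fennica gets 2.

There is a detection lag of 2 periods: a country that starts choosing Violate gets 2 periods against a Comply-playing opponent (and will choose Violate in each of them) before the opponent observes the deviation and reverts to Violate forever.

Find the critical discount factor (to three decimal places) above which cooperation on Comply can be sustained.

0.806

The best deviation is to choose Violate for all 2 undetected periods, earning 22 each, then 2 forever once detected.
Deviation value: 22(1−ρ^2)/(1−ρ) + 2ρ^2/(1−ρ); cooperation value: 9/(1−ρ).
IC: 9 ≥ 22(1−ρ^2) + 2ρ^2 = 22 − 20ρ^2.
So ρ^2 ≥ 13/20, giving ρ ≥ (13/20)^(1/2) ≈ 0.806.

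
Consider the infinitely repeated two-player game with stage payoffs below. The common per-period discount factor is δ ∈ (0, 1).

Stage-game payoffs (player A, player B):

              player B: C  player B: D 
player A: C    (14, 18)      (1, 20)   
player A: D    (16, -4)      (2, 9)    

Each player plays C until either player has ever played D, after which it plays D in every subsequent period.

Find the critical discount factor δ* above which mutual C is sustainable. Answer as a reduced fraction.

player A: cooperation gives 14 each period; deviation gives 16 once then 2 forever.
  14/(1−δ) ≥ 16 + 2δ/(1−δ) ⇒ δ ≥ 2/14 = 1/7.
player B: cooperation gives 18 each period; deviation gives 20 once then 9 forever.
  δ ≥ 2/11.
Both must hold, so the binding constraint is player B's: δ ≥ 2/11.

2/11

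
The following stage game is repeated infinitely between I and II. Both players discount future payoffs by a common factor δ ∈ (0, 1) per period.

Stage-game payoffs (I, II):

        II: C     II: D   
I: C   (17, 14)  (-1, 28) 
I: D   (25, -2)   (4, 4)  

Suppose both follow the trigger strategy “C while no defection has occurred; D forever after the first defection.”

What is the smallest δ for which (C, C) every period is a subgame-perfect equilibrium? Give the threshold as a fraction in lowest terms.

7/12

I's threshold: (25−17)/(25−4) = 8/21.
II's threshold: (28−14)/(28−4) = 7/12.
8/21 < 7/12, so II binds and δ* = 7/12.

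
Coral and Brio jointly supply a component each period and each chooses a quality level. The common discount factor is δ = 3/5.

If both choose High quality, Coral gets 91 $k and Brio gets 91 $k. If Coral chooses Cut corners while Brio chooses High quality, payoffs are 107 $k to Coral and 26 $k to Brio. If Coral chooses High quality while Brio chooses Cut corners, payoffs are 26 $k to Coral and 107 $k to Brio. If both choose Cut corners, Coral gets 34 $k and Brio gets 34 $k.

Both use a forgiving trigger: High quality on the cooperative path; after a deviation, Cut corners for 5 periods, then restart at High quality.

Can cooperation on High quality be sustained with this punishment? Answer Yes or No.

Comparing payoff streams over the 6 periods until play realigns: cooperate → 91(1+δ+…+δ^5); deviate → 107 + 34(δ+…+δ^5).
Cooperation is sustained iff (91−34)(δ+…+δ^5) ≥ 107−91.
δ+…+δ^5 = 3/5·(1−(3/5)^5)/(1−3/5) = 1.3834, and (107−91)/(91−34) = 0.2807.
1.3834 ≥ 0.2807, so cooperation is sustainable.

Yes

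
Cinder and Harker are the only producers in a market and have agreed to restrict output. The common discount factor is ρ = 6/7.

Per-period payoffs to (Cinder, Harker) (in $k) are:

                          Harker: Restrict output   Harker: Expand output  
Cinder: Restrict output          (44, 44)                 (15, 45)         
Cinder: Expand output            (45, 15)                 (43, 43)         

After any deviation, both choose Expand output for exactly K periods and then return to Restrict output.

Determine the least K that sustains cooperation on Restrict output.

2

IC: ρ(1−ρ^K)/(1−ρ) ≥ (45−44)/(44−43) = 1.
With ρ = 6/7: need 1 − ρ^K ≥ 1·(1−6/7)/(6/7), i.e. ρ^K ≤ 0.8333.
Since (6/7)^1 = 0.8571 and (6/7)^2 = 0.7347, the smallest such K is 2.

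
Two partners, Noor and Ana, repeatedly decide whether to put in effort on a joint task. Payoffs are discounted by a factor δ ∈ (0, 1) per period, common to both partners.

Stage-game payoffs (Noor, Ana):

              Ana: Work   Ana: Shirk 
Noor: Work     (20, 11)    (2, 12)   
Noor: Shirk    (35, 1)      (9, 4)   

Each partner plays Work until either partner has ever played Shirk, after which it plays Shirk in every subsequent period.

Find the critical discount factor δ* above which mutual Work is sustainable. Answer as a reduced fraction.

Noor: cooperation gives 20 each period; deviation gives 35 once then 9 forever.
  20/(1−δ) ≥ 35 + 9δ/(1−δ) ⇒ δ ≥ 15/26.
Ana: cooperation gives 11 each period; deviation gives 12 once then 4 forever.
  δ ≥ 1/8.
Both must hold, so the binding constraint is Noor's: δ ≥ 15/26.

15/26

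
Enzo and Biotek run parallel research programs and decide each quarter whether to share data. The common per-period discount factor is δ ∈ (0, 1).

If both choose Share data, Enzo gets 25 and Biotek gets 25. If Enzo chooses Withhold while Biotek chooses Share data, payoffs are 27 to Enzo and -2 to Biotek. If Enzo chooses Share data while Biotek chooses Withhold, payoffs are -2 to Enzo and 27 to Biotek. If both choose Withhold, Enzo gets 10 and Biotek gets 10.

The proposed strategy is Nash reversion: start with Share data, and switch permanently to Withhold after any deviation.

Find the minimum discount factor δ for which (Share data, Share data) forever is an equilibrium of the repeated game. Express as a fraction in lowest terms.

2/17

Under grim trigger the critical discount factor is (T−C)/(T−P) with T = 27, C = 25, P = 10.
δ* = (27−25)/(27−10) = 2/17.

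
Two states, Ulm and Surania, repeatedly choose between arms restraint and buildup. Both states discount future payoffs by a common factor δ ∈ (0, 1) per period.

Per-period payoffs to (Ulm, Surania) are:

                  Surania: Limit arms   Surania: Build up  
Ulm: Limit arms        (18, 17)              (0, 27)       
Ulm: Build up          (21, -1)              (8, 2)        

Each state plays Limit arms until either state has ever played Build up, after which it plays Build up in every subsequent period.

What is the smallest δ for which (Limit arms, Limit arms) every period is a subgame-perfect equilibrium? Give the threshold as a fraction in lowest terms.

For Ulm: deviation gain 21−18 = 3, per-period punishment loss 18−8 = 10. IC gives δ ≥ 3/13.
For Surania: gain 10, loss 15 per period, so δ ≥ 10/25 = 2/5.
The tighter constraint is Surania's, so cooperation needs δ ≥ 2/5.

2/5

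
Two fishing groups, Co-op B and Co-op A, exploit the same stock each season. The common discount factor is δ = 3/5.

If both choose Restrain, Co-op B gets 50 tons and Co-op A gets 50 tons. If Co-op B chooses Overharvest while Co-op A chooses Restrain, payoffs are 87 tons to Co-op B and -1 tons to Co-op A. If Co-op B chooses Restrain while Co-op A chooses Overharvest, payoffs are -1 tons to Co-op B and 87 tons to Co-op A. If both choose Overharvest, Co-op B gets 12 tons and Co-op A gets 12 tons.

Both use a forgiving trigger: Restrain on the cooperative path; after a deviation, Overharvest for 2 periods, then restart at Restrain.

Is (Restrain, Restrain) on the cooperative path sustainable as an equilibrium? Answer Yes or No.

Comparing payoff streams over the 3 periods until play realigns: cooperate → 50(1+δ+…+δ^2); deviate → 87 + 12(δ+…+δ^2).
Cooperation is sustained iff (50−12)(δ+…+δ^2) ≥ 87−50.
δ+…+δ^2 = 3/5·(1−(3/5)^2)/(1−3/5) = 0.9600, and (87−50)/(50−12) = 0.9737.
0.9600 < 0.9737, so cooperation is not sustainable.

No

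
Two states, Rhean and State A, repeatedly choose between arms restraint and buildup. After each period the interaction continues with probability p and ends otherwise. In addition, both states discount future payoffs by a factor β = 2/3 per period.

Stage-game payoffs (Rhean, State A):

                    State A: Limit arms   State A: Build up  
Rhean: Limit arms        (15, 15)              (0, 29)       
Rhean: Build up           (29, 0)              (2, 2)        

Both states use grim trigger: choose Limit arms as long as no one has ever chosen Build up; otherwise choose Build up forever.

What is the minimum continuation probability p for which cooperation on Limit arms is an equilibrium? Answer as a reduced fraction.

7/9

With continuation probability p and discount β, the effective per-period discount factor is βp.
Grim-trigger IC: βp ≥ (29−15)/(29−2) = 14/27.
So p ≥ (14/27)/(2/3) = 7/9.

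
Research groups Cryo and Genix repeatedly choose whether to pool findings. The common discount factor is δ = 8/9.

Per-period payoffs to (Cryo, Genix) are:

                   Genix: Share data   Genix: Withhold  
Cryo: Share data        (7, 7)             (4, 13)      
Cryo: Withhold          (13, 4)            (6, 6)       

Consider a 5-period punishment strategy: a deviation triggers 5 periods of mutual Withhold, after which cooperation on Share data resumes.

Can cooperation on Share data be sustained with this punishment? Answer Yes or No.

No

Comparing payoff streams over the 6 periods until play realigns: cooperate → 7(1+δ+…+δ^5); deviate → 13 + 6(δ+…+δ^5).
Cooperation is sustained iff (7−6)(δ+…+δ^5) ≥ 13−7.
δ+…+δ^5 = 8/9·(1−(8/9)^5)/(1−8/9) = 3.5606, and (13−7)/(7−6) = 6.0000.
3.5606 < 6.0000, so cooperation is not sustainable.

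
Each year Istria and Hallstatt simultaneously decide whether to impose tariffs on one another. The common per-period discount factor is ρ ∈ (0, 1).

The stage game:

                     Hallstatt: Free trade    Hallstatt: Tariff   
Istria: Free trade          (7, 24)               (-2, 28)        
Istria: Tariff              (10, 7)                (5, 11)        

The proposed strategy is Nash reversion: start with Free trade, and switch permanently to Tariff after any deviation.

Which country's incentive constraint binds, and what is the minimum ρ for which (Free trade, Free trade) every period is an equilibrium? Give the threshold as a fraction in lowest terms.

Istria; ρ ≥ 3/5

Istria: cooperation gives 7 each period; deviation gives 10 once then 5 forever.
  7/(1−ρ) ≥ 10 + 5ρ/(1−ρ) ⇒ ρ ≥ 3/5.
Hallstatt: cooperation gives 24 each period; deviation gives 28 once then 11 forever.
  ρ ≥ 4/17.
Both must hold, so the binding constraint is Istria's: ρ ≥ 3/5.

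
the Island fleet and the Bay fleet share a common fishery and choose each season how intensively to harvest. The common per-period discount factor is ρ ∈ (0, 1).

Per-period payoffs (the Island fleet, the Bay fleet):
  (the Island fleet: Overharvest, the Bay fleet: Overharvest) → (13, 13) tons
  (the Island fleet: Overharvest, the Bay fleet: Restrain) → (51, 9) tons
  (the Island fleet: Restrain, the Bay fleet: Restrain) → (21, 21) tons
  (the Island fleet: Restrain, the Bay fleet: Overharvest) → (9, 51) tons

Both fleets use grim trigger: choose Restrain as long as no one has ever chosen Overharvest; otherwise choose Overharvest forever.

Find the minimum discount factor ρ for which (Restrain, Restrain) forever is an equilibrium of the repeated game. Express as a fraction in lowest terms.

15/19

One-period gain from deviating is 51 − 21 = 30. The loss is 21 − 13 = 8 in every subsequent period, with present value 8·ρ/(1−ρ).
Deviation is unprofitable when 8·ρ/(1−ρ) ≥ 30, i.e. ρ/(1−ρ) ≥ 15/4.
Equivalently ρ ≥ 30/(30+8) = 15/19.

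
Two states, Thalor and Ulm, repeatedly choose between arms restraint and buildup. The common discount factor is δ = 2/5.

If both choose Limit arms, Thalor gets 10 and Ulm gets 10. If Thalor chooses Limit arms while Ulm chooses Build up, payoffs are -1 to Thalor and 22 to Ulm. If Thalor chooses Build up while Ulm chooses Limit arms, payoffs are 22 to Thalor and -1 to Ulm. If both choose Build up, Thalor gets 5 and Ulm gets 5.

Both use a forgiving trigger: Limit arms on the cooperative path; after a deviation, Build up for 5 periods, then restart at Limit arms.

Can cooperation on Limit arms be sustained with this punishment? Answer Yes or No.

No

A one-shot deviation gives 22 now, then 5 for 5 periods, then back to 10.
Gain from deviating: (22−10) today; loss: (10−5) in each of the next 5 periods.
No-deviation condition: (10−5)(δ+…+δ^5) ≥ 22−10, i.e. δ+…+δ^5 ≥ 12/5.
At δ = 2/5: δ+…+δ^5 = 0.6598 < 2.4000.
So cooperation is not sustainable.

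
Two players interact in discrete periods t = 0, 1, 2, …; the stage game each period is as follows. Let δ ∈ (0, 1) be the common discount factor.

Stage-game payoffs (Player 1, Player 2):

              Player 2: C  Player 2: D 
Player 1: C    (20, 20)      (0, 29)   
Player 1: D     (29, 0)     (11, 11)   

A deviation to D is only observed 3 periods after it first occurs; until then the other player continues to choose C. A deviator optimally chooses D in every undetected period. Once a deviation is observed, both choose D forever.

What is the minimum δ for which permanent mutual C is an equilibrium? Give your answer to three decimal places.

0.794

Deviating for the 3 undetected periods gains 29−20 = 9 per period over cooperation, then loses 20−11 = 9 per period forever once punishment starts.
Gain: 9(1 + δ + … + δ^2); loss: 9·δ^3/(1−δ).
No profitable deviation ⇔ 9(1−δ^3) ≤ 9·δ^3, i.e. δ^3 ≥ 9/(9+9) = 1/2.
Hence δ ≥ (1/2)^(1/3) ≈ 0.794.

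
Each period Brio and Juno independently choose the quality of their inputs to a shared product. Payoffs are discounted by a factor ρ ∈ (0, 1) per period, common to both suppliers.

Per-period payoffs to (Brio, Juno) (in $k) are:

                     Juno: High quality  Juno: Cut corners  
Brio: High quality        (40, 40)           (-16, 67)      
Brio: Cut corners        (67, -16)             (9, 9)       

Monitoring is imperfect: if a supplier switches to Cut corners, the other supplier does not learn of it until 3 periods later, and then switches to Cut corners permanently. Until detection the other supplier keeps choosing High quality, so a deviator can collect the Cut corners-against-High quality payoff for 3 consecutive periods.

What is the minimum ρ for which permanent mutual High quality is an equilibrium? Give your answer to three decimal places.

Deviating for the 3 undetected periods gains 67−40 = 27 per period over cooperation, then loses 40−9 = 31 per period forever once punishment starts.
Gain: 27(1 + ρ + … + ρ^2); loss: 31·ρ^3/(1−ρ).
No profitable deviation ⇔ 27(1−ρ^3) ≤ 31·ρ^3, i.e. ρ^3 ≥ 27/(27+31) = 27/58.
Hence ρ ≥ (27/58)^(1/3) ≈ 0.775.

0.775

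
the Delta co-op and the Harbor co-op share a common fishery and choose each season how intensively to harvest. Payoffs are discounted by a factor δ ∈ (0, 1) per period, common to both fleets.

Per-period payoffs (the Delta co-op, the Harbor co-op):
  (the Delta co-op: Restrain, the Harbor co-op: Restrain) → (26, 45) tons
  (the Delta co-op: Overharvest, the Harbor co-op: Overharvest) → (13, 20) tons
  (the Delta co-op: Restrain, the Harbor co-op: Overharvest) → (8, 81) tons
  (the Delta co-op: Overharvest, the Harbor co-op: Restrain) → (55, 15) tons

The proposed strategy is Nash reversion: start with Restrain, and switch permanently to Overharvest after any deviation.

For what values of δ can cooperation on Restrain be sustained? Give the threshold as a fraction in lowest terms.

the Delta co-op: cooperation gives 26 each period; deviation gives 55 once then 13 forever.
  26/(1−δ) ≥ 55 + 13δ/(1−δ) ⇒ δ ≥ 29/42.
the Harbor co-op: cooperation gives 45 each period; deviation gives 81 once then 20 forever.
  δ ≥ 36/61.
Both must hold, so the binding constraint is the Delta co-op's: δ ≥ 29/42.

29/42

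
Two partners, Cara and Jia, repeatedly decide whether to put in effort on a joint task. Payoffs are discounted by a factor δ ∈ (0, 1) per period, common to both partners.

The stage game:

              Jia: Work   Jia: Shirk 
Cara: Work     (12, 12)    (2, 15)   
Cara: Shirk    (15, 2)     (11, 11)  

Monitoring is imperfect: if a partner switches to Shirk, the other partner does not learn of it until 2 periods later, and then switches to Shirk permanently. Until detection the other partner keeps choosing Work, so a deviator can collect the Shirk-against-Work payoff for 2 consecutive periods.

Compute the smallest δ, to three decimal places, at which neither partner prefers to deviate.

Deviating for the 2 undetected periods gains 15−12 = 3 per period over cooperation, then loses 12−11 = 1 per period forever once punishment starts.
Gain: 3(1 + δ + … + δ^1); loss: 1·δ^2/(1−δ).
No profitable deviation ⇔ 3(1−δ^2) ≤ 1·δ^2, i.e. δ^2 ≥ 3/(3+1) = 3/4.
Hence δ ≥ (3/4)^(1/2) ≈ 0.866.

0.866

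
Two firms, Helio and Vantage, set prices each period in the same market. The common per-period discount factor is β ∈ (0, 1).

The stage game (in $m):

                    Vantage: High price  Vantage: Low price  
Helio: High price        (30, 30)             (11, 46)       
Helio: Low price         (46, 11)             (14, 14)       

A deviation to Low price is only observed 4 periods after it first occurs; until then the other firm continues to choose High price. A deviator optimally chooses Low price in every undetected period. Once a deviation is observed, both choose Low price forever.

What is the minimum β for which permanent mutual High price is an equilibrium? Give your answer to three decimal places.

0.841

Deviating for the 4 undetected periods gains 46−30 = 16 per period over cooperation, then loses 30−14 = 16 per period forever once punishment starts.
Gain: 16(1 + β + … + β^3); loss: 16·β^4/(1−β).
No profitable deviation ⇔ 16(1−β^4) ≤ 16·β^4, i.e. β^4 ≥ 16/(16+16) = 1/2.
Hence β ≥ (1/2)^(1/4) ≈ 0.841.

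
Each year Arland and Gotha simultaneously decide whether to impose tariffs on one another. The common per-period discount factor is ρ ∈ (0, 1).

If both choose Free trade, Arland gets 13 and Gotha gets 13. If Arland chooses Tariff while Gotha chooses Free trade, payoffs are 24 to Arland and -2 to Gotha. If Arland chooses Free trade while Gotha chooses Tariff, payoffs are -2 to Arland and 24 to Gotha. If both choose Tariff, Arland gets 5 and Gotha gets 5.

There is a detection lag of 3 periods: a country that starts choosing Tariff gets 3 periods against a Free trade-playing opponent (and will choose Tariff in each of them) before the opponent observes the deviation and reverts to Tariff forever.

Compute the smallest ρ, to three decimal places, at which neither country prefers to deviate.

Deviating for the 3 undetected periods gains 24−13 = 11 per period over cooperation, then loses 13−5 = 8 per period forever once punishment starts.
Gain: 11(1 + ρ + … + ρ^2); loss: 8·ρ^3/(1−ρ).
No profitable deviation ⇔ 11(1−ρ^3) ≤ 8·ρ^3, i.e. ρ^3 ≥ 11/(11+8) = 11/19.
Hence ρ ≥ (11/19)^(1/3) ≈ 0.833.

0.833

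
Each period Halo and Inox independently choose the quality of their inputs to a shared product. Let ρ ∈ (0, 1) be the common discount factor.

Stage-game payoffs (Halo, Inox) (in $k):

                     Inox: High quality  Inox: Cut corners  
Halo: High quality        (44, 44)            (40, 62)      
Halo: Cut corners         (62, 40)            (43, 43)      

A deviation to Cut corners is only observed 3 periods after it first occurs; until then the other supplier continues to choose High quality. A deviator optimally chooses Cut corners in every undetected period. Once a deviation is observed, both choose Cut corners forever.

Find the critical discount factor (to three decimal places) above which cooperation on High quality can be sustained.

0.982

Deviating for the 3 undetected periods gains 62−44 = 18 per period over cooperation, then loses 44−43 = 1 per period forever once punishment starts.
Gain: 18(1 + ρ + … + ρ^2); loss: 1·ρ^3/(1−ρ).
No profitable deviation ⇔ 18(1−ρ^3) ≤ 1·ρ^3, i.e. ρ^3 ≥ 18/(18+1) = 18/19.
Hence ρ ≥ (18/19)^(1/3) ≈ 0.982.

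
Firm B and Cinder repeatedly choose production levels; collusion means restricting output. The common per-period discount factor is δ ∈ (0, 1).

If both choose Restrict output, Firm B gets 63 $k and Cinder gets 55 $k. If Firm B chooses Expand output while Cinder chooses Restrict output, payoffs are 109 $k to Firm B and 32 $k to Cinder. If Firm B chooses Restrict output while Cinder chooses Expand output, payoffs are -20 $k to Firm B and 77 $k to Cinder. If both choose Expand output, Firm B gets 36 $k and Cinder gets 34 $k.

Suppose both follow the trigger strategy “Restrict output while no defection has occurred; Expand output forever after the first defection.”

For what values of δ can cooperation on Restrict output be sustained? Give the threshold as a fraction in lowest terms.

46/73

For Firm B: deviation gain 109−63 = 46, per-period punishment loss 63−36 = 27. IC gives δ ≥ 46/73.
For Cinder: gain 22, loss 21 per period, so δ ≥ 22/43.
The tighter constraint is Firm B's, so cooperation needs δ ≥ 46/73.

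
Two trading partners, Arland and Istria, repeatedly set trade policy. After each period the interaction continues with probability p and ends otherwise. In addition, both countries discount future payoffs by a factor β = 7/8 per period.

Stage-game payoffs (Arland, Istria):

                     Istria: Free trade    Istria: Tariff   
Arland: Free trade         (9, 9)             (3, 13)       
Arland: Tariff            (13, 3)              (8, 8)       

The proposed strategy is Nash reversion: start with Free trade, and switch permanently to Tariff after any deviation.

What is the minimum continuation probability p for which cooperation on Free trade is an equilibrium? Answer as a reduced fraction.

Expected continuation weight on next period's payoff is β·p = 7/8·p, which plays the role of the discount factor.
Cooperation requires 7/8·p ≥ (13−9)/(13−8) = 4/5, hence p ≥ 32/35.

32/35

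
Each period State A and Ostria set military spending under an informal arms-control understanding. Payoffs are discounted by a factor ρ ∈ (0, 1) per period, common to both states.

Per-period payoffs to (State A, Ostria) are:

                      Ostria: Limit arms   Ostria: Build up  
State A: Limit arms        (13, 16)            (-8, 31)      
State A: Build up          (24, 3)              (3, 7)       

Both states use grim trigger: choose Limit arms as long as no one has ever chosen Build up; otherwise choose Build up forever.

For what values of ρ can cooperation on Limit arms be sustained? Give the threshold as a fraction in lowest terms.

State A's threshold: (24−13)/(24−3) = 11/21.
Ostria's threshold: (31−16)/(31−7) = 5/8.
11/21 < 5/8, so Ostria binds and ρ* = 5/8.

5/8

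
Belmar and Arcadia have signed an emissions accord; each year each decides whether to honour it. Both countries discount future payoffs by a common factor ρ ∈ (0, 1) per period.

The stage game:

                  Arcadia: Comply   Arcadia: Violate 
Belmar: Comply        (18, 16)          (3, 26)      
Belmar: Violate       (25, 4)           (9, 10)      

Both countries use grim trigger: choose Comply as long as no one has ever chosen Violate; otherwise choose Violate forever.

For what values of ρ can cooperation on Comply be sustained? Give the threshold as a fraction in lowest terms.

5/8

For Belmar: deviation gain 25−18 = 7, per-period punishment loss 18−9 = 9. IC gives ρ ≥ 7/16.
For Arcadia: gain 10, loss 6 per period, so ρ ≥ 10/16 = 5/8.
The tighter constraint is Arcadia's, so cooperation needs ρ ≥ 5/8.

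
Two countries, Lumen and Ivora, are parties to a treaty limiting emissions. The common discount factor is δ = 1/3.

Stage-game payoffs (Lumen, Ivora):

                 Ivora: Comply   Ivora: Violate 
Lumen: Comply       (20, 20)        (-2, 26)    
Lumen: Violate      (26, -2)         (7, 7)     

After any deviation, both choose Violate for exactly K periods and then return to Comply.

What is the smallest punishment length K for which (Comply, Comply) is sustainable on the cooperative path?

3

No profitable deviation requires (20−7)(δ+…+δ^K) ≥ 26−20, i.e. δ+…+δ^K ≥ 6/13 ≈ 0.4615.
With δ = 1/3, the partial sums are K=1: 0.3333, K=2: 0.4444, K=3: 0.4815.
K = 3 is the first length at which the sum reaches 0.4615.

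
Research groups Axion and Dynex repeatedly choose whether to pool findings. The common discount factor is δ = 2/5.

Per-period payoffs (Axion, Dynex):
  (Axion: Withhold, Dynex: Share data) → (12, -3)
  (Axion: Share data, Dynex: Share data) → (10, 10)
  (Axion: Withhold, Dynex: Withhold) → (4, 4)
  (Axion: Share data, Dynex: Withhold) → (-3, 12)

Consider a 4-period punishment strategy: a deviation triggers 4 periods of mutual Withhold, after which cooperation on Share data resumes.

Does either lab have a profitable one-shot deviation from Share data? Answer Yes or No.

IC: δ+…+δ^4 ≥ (12−10)/(10−4) = 1/3.
At δ = 2/5: partial sum = 0.6496 ≥ 0.3333. Cooperation sustainable.

No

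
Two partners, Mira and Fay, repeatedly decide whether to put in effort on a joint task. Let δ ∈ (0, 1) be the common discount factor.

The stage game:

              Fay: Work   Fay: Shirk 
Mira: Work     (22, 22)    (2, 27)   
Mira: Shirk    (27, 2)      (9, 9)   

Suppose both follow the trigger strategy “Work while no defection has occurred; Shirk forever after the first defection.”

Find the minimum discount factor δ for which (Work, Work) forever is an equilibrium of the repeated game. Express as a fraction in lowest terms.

Under grim trigger the critical discount factor is (T−C)/(T−P) with T = 27, C = 22, P = 9.
δ* = (27−22)/(27−9) = 5/18.

5/18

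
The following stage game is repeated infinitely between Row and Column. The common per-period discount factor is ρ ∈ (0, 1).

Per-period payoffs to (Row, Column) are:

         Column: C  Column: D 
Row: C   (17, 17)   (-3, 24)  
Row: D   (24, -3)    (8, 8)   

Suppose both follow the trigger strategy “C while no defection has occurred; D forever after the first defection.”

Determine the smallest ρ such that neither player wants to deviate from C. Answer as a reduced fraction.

7/16

One-period gain from deviating is 24 − 17 = 7. The loss is 17 − 8 = 9 in every subsequent period, with present value 9·ρ/(1−ρ).
Deviation is unprofitable when 9·ρ/(1−ρ) ≥ 7, i.e. ρ/(1−ρ) ≥ 7/9.
Equivalently ρ ≥ 7/(7+9) = 7/16.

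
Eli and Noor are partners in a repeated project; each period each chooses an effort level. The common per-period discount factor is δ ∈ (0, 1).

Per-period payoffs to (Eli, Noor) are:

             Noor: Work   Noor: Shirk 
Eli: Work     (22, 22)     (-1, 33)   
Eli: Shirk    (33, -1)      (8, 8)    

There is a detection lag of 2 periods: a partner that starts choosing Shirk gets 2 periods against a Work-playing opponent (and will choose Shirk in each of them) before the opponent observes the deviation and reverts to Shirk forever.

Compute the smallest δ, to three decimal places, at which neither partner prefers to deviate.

0.663

Deviating for the 2 undetected periods gains 33−22 = 11 per period over cooperation, then loses 22−8 = 14 per period forever once punishment starts.
Gain: 11(1 + δ + … + δ^1); loss: 14·δ^2/(1−δ).
No profitable deviation ⇔ 11(1−δ^2) ≤ 14·δ^2, i.e. δ^2 ≥ 11/(11+14) = 11/25.
Hence δ ≥ (11/25)^(1/2) ≈ 0.663.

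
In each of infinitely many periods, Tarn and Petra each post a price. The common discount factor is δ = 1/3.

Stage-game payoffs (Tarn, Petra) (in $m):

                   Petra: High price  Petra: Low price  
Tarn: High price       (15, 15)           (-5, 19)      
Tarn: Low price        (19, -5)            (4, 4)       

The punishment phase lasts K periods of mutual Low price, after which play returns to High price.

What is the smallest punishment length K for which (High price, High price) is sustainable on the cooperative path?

2

Need Σ_{k=1}^{K} δ^k ≥ (19−15)/(15−4) = 0.3636 at δ = 1/3.
At K = 1 the sum is 0.3333 < 0.3636; at K = 2 it is 0.4444 ≥ 0.3636.
So the minimum punishment length is K = 2.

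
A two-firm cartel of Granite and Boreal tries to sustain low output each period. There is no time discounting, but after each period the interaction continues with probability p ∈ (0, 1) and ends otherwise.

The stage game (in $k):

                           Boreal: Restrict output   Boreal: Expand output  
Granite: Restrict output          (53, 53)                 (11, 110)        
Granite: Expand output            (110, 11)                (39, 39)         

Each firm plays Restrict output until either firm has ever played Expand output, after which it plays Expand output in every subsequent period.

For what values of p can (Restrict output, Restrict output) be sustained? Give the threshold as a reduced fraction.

Expected cooperation value is 53 + p·53 + p²·53 + … = 53/(1−p); deviation gives 110 + p·39/(1−p).
53 ≥ 110(1−p) + 39p ⇒ 71p ≥ 57 ⇒ p ≥ 57/71.

57/71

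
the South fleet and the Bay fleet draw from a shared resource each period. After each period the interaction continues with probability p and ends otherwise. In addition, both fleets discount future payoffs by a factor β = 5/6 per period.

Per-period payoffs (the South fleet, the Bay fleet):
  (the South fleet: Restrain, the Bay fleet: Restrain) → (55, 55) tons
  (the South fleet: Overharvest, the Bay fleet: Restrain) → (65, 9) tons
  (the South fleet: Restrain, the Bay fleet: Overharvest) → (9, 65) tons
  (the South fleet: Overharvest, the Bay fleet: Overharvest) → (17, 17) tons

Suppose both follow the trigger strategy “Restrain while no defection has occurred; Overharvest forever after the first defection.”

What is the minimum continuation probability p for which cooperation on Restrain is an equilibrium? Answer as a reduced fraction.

With continuation probability p and discount β, the effective per-period discount factor is βp.
Grim-trigger IC: βp ≥ (65−55)/(65−17) = 5/24.
So p ≥ (5/24)/(5/6) = 1/4.

1/4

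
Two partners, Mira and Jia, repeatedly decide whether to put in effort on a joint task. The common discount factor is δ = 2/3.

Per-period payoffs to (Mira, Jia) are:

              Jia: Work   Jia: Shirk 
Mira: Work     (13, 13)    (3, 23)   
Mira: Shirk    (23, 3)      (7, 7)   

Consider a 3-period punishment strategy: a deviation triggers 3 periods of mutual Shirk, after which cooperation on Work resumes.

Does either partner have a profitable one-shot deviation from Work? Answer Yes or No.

Yes

Comparing payoff streams over the 4 periods until play realigns: cooperate → 13(1+δ+…+δ^3); deviate → 23 + 7(δ+…+δ^3).
Cooperation is sustained iff (13−7)(δ+…+δ^3) ≥ 23−13.
δ+…+δ^3 = 2/3·(1−(2/3)^3)/(1−2/3) = 1.4074, and (23−13)/(13−7) = 1.6667.
1.4074 < 1.6667, so cooperation is not sustainable.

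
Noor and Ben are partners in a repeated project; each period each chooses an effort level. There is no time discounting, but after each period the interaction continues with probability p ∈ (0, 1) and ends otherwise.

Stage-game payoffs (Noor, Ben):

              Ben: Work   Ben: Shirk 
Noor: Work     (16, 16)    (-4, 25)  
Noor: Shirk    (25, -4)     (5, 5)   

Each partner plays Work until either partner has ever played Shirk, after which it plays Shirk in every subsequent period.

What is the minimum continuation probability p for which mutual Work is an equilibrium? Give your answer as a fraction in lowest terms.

9/20

Expected cooperation value is 16 + p·16 + p²·16 + … = 16/(1−p); deviation gives 25 + p·5/(1−p).
16 ≥ 25(1−p) + 5p ⇒ 20p ≥ 9 ⇒ p ≥ 9/20.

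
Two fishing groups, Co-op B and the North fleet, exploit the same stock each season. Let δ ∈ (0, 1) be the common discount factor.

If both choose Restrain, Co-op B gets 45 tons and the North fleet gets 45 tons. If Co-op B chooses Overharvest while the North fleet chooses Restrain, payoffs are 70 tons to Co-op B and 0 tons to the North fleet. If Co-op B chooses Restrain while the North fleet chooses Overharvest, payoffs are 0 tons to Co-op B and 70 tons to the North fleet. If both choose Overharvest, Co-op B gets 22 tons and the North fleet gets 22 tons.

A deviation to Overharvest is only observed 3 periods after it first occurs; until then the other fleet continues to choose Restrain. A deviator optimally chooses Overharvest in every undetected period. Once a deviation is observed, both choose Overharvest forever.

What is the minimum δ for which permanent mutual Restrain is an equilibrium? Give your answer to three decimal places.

0.805

The best deviation is to choose Overharvest for all 3 undetected periods, earning 70 each, then 22 forever once detected.
Deviation value: 70(1−δ^3)/(1−δ) + 22δ^3/(1−δ); cooperation value: 45/(1−δ).
IC: 45 ≥ 70(1−δ^3) + 22δ^3 = 70 − 48δ^3.
So δ^3 ≥ 25/48, giving δ ≥ (25/48)^(1/3) ≈ 0.805.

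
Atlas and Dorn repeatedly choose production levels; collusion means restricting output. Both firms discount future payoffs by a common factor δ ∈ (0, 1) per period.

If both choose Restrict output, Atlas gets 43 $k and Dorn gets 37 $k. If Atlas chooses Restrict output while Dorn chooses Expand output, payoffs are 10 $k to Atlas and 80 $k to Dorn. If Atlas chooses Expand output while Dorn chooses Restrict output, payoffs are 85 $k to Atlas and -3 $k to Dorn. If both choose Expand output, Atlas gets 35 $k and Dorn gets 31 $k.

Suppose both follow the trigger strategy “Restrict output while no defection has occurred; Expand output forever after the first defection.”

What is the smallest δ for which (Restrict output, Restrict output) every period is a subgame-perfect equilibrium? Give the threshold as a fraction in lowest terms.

For Atlas: deviation gain 85−43 = 42, per-period punishment loss 43−35 = 8. IC gives δ ≥ 42/50 = 21/25.
For Dorn: gain 43, loss 6 per period, so δ ≥ 43/49.
The tighter constraint is Dorn's, so cooperation needs δ ≥ 43/49.

43/49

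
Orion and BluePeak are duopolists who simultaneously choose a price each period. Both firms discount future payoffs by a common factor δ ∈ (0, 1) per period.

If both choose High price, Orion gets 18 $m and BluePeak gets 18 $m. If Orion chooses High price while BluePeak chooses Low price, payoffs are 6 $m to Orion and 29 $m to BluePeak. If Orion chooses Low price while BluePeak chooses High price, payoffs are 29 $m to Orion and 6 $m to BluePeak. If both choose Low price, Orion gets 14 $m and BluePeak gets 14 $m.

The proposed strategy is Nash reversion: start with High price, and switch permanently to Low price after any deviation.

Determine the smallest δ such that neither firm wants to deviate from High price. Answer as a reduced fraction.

11/15

One-period gain from deviating is 29 − 18 = 11. The loss is 18 − 14 = 4 in every subsequent period, with present value 4·δ/(1−δ).
Deviation is unprofitable when 4·δ/(1−δ) ≥ 11, i.e. δ/(1−δ) ≥ 11/4.
Equivalently δ ≥ 11/(11+4) = 11/15.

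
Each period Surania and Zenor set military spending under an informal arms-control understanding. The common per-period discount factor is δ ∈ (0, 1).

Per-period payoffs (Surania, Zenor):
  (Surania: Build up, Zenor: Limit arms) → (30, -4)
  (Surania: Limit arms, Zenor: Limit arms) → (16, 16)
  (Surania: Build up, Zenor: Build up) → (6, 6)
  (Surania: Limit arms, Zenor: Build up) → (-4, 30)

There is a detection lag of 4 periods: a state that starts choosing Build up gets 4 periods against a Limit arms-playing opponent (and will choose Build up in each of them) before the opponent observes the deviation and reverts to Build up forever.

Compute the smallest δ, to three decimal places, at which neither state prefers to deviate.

The best deviation is to choose Build up for all 4 undetected periods, earning 30 each, then 6 forever once detected.
Deviation value: 30(1−δ^4)/(1−δ) + 6δ^4/(1−δ); cooperation value: 16/(1−δ).
IC: 16 ≥ 30(1−δ^4) + 6δ^4 = 30 − 24δ^4.
So δ^4 ≥ 14/24 = 7/12, giving δ ≥ (7/12)^(1/4) ≈ 0.874.

0.874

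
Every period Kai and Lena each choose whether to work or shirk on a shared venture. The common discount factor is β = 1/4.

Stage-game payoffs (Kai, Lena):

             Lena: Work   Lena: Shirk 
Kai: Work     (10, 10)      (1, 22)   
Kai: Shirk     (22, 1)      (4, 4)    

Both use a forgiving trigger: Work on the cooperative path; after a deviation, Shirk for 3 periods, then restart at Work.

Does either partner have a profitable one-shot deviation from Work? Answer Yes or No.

Yes

A one-shot deviation gives 22 now, then 4 for 3 periods, then back to 10.
Gain from deviating: (22−10) today; loss: (10−4) in each of the next 3 periods.
No-deviation condition: (10−4)(β+…+β^3) ≥ 22−10, i.e. β+…+β^3 ≥ 2.
At β = 1/4: β+…+β^3 = 0.3281 < 2.0000.
So cooperation is not sustainable.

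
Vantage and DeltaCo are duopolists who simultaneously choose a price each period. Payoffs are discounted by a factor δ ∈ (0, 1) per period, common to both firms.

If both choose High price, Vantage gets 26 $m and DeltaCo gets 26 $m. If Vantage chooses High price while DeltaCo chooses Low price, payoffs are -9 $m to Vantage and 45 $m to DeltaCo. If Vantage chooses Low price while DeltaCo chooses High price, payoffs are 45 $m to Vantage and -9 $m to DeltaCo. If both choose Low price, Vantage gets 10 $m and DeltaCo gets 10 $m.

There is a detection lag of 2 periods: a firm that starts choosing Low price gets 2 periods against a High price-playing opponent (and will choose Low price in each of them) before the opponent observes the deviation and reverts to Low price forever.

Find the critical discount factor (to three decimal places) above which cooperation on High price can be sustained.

Deviating for the 2 undetected periods gains 45−26 = 19 per period over cooperation, then loses 26−10 = 16 per period forever once punishment starts.
Gain: 19(1 + δ + … + δ^1); loss: 16·δ^2/(1−δ).
No profitable deviation ⇔ 19(1−δ^2) ≤ 16·δ^2, i.e. δ^2 ≥ 19/(19+16) = 19/35.
Hence δ ≥ (19/35)^(1/2) ≈ 0.737.

0.737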